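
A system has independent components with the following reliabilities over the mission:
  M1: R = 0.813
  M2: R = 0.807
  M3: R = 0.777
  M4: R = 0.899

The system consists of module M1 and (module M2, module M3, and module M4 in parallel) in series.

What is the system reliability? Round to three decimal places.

0.809

Parallel (M2, M3, and M4): 1 − (1 − 0.80700)(1 − 0.77700)(1 − 0.89900) = 0.99565
Series (M1 and [0.99565]): 0.81300 × 0.99565 = 0.809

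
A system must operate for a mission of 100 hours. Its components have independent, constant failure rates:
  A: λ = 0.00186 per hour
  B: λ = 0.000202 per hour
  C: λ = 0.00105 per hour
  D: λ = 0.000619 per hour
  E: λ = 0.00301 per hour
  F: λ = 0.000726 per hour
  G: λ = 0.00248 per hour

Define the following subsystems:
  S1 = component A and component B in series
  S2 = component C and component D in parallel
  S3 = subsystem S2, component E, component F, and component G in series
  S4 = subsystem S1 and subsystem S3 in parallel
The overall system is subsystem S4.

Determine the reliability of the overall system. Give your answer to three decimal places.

R(A) = exp(−0.00186 × 100) = 0.83027
R(B) = exp(−0.000202 × 100) = 0.98000
R(C) = exp(−0.00105 × 100) = 0.90032
R(D) = exp(−0.000619 × 100) = 0.93998
R(E) = exp(−0.00301 × 100) = 0.74008
R(F) = exp(−0.000726 × 100) = 0.92997
R(G) = exp(−0.00248 × 100) = 0.78036
Series (A and B): 0.83027 × 0.98000 = 0.81366
Parallel (C and D): 1 − (1 − 0.90032)(1 − 0.93998) = 0.99402
Series ([0.99402], E, F, and G): 0.99402 × 0.74008 × 0.92997 × 0.78036 = 0.53387
Parallel ([0.81366] and [0.53387]): 1 − (1 − 0.81366)(1 − 0.53387) = 0.913

0.913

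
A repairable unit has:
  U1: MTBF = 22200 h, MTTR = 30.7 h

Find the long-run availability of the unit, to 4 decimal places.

A(U1) = MTBF/(MTBF+MTTR) = 22200/(22200+30.7) = 0.9986

0.9986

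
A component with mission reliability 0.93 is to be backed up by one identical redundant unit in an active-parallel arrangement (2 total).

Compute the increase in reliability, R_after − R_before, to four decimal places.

R_before = 0.93
R_after = 1 − (1 − 0.93)^2 = 0.9951
ΔR = 0.9951 − 0.93 = 0.0651

0.0651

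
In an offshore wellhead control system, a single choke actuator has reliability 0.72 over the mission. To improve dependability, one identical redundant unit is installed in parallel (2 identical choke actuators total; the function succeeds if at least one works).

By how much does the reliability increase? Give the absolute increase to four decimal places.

0.2016

R_before = 0.72
R_after = 1 − (1 − 0.72)^2 = 0.9216
ΔR = 0.9216 − 0.72 = 0.2016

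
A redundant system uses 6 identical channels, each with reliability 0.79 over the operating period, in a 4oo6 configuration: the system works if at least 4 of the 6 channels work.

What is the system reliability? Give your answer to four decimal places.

0.8885

R = Σ_{i=4}^{6} C(6,i) p^i (1−p)^{6−i} with p = 0.79
C(6,4)·0.79^4·0.21^2 = 0.257655
C(6,5)·0.79^5·0.21^1 = 0.387709
C(6,6)·0.79^6·0.21^0 = 0.243087
Sum = 0.8885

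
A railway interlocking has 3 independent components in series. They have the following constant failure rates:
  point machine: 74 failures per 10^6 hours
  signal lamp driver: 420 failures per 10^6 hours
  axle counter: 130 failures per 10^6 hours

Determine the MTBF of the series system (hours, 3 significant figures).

1600

Series of exponential components: λ_sys = Σ λ_i
λ_sys = 0.000074 + 0.00042 + 0.00013 = 6.2400e-04 /h
MTBF = 1 / λ_sys = 1600 h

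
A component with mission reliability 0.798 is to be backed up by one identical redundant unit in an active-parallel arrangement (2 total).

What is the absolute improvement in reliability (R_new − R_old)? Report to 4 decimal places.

R_before = 0.798
R_after = 1 − (1 − 0.798)^2 = 0.9592
ΔR = 0.9592 − 0.798 = 0.1612

0.1612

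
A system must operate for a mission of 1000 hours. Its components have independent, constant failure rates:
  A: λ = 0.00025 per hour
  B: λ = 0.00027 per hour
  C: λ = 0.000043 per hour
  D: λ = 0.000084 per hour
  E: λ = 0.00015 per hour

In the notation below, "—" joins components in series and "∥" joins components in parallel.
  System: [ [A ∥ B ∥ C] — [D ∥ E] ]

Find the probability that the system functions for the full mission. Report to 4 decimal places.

R(A) = exp(−0.00025 × 1000) = 0.778801
R(B) = exp(−0.00027 × 1000) = 0.763379
R(C) = exp(−0.000043 × 1000) = 0.957911
R(D) = exp(−0.000084 × 1000) = 0.919431
R(E) = exp(−0.00015 × 1000) = 0.860708
Parallel (A, B, and C): 1 − (1 − 0.778801)(1 − 0.763379)(1 − 0.957911) = 0.997797
Parallel (D and E): 1 − (1 − 0.919431)(1 − 0.860708) = 0.988777
Series ([0.997797] and [0.988777]): 0.997797 × 0.988777 = 0.9866

0.9866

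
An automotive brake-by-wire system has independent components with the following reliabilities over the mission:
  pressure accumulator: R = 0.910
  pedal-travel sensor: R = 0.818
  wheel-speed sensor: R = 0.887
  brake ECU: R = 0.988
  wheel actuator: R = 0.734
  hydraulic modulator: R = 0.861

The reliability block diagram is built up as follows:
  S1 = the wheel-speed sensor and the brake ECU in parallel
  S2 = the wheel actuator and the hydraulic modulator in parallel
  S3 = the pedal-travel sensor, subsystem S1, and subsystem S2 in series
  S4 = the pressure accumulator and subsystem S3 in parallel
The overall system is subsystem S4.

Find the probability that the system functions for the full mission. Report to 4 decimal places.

0.9808

Parallel (wheel-speed sensor and brake ECU): 1 − (1 − 0.887000)(1 − 0.988000) = 0.998644
Parallel (wheel actuator and hydraulic modulator): 1 − (1 − 0.734000)(1 − 0.861000) = 0.963026
Series (pedal-travel sensor, [0.998644], and [0.963026]): 0.818000 × 0.998644 × 0.963026 = 0.786687
Parallel (pressure accumulator and [0.786687]): 1 − (1 − 0.910000)(1 − 0.786687) = 0.9808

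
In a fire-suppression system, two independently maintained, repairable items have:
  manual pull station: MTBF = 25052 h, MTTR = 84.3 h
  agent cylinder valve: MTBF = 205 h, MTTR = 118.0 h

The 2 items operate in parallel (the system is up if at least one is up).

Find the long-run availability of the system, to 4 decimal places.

0.9988

A(manual pull station) = MTBF/(MTBF+MTTR) = 25052/(25052+84.3) = 0.996646
A(agent cylinder valve) = MTBF/(MTBF+MTTR) = 205/(205+118.0) = 0.634675
Parallel availability: 1 − (1 − 0.996646)(1 − 0.634675) = 0.9988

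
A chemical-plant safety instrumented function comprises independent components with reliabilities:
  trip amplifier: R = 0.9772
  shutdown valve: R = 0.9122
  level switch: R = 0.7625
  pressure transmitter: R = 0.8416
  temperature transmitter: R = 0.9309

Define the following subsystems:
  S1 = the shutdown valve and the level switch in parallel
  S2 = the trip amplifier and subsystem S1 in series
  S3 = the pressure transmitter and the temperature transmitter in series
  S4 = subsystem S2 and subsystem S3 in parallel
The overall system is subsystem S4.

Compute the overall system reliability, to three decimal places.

Parallel (shutdown valve and level switch): 1 − (1 − 0.91220)(1 − 0.76250) = 0.97915
Series (trip amplifier and [0.97915]): 0.97720 × 0.97915 = 0.95683
Series (pressure transmitter and temperature transmitter): 0.84160 × 0.93090 = 0.78345
Parallel ([0.95683] and [0.78345]): 1 − (1 − 0.95683)(1 − 0.78345) = 0.991

0.991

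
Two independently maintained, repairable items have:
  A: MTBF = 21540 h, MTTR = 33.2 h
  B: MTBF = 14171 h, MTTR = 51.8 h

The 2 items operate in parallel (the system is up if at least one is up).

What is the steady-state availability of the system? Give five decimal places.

A(A) = MTBF/(MTBF+MTTR) = 21540/(21540+33.2) = 0.998461
A(B) = MTBF/(MTBF+MTTR) = 14171/(14171+51.8) = 0.996358
Parallel availability: 1 − (1 − 0.998461)(1 − 0.996358) = 0.99999

0.99999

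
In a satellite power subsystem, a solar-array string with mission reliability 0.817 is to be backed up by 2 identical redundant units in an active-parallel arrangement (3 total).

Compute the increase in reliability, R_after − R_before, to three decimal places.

R_before = 0.817
R_after = 1 − (1 − 0.817)^3 = 0.994
ΔR = 0.994 − 0.817 = 0.177

0.177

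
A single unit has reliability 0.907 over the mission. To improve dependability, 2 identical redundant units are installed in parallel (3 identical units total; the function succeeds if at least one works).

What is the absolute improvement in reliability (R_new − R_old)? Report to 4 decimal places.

R_before = 0.907
R_after = 1 − (1 − 0.907)^3 = 0.9992
ΔR = 0.9992 − 0.907 = 0.0922

0.0922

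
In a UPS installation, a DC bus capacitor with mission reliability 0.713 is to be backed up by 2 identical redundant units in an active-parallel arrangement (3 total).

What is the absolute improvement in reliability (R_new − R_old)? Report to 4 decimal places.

0.2634

R_before = 0.713
R_after = 1 − (1 − 0.713)^3 = 0.9764
ΔR = 0.9764 − 0.713 = 0.2634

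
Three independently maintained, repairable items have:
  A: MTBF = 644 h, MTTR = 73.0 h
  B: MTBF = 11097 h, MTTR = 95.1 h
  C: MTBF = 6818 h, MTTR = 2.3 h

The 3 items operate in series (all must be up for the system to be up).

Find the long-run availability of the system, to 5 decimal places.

A(A) = MTBF/(MTBF+MTTR) = 644/(644+73.0) = 0.898187
A(B) = MTBF/(MTBF+MTTR) = 11097/(11097+95.1) = 0.991503
A(C) = MTBF/(MTBF+MTTR) = 6818/(6818+2.3) = 0.999663
Series availability: 0.898187 × 0.991503 × 0.999663 = 0.89025

0.89025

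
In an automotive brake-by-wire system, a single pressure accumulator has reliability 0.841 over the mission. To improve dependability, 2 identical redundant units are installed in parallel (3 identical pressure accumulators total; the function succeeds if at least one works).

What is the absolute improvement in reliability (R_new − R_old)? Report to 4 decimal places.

R_before = 0.841
R_after = 1 − (1 − 0.841)^3 = 0.9960
ΔR = 0.9960 − 0.841 = 0.1550

0.1550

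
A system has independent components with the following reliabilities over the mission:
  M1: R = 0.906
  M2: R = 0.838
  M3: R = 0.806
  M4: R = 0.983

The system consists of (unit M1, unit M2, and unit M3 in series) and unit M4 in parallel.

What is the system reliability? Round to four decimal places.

0.9934

Series (M1, M2, and M3): 0.906000 × 0.838000 × 0.806000 = 0.611938
Parallel ([0.611938] and M4): 1 − (1 − 0.611938)(1 − 0.983000) = 0.9934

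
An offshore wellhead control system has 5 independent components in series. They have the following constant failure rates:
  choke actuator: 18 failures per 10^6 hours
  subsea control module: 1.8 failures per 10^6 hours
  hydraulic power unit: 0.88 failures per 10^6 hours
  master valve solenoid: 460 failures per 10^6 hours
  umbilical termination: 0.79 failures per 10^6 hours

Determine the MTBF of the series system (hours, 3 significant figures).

2080

Series of exponential components: λ_sys = Σ λ_i
λ_sys = 0.000018 + 0.0000018 + 0.00000088 + 0.00046 + 0.00000079 = 4.8147e-04 /h
MTBF = 1 / λ_sys = 2080 h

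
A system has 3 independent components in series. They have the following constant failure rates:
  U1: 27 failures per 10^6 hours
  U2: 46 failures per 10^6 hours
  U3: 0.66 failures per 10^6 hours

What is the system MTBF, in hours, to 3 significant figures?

13600

Series of exponential components: λ_sys = Σ λ_i
λ_sys = 0.000027 + 0.000046 + 0.00000066 = 7.3660e-05 /h
MTBF = 1 / λ_sys = 13600 h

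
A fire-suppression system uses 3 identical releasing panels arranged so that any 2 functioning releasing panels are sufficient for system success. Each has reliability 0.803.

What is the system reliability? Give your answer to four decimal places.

R = Σ_{i=2}^{3} C(3,i) p^i (1−p)^{3−i} with p = 0.803
C(3,2)·0.803^2·0.197^1 = 0.381082
C(3,3)·0.803^3·0.197^0 = 0.517782
Sum = 0.8989

0.8989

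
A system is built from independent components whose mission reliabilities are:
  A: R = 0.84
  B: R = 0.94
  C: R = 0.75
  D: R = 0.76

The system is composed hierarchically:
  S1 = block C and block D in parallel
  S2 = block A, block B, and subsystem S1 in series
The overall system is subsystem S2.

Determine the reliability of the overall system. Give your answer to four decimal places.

Parallel (C and D): 1 − (1 − 0.750000)(1 − 0.760000) = 0.940000
Series (A, B, and [0.940000]): 0.840000 × 0.940000 × 0.940000 = 0.7422

0.7422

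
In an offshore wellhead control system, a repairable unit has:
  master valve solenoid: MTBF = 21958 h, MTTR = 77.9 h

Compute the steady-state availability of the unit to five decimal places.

0.99646

A(master valve solenoid) = MTBF/(MTBF+MTTR) = 21958/(21958+77.9) = 0.99646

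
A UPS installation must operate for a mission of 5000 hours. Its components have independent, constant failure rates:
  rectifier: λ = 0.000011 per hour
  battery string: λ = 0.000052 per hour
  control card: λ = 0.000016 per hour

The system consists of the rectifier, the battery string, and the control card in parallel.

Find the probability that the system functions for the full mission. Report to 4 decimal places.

R(rectifier) = exp(−0.000011 × 5000) = 0.946485
R(battery string) = exp(−0.000052 × 5000) = 0.771052
R(control card) = exp(−0.000016 × 5000) = 0.923116
Parallel (rectifier, battery string, and control card): 1 − (1 − 0.946485)(1 − 0.771052)(1 − 0.923116) = 0.9991

0.9991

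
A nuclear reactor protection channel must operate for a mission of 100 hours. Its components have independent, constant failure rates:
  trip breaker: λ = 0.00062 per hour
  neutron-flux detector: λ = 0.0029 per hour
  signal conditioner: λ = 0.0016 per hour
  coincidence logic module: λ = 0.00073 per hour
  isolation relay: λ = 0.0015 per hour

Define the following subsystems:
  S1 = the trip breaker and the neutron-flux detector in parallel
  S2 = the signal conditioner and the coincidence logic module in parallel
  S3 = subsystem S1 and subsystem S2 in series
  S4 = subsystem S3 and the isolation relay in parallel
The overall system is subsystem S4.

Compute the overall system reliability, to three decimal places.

0.996

R(trip breaker) = exp(−0.00062 × 100) = 0.93988
R(neutron-flux detector) = exp(−0.0029 × 100) = 0.74826
R(signal conditioner) = exp(−0.0016 × 100) = 0.85214
R(coincidence logic module) = exp(−0.00073 × 100) = 0.92960
R(isolation relay) = exp(−0.0015 × 100) = 0.86071
Parallel (trip breaker and neutron-flux detector): 1 − (1 − 0.93988)(1 − 0.74826) = 0.98487
Parallel (signal conditioner and coincidence logic module): 1 − (1 − 0.85214)(1 − 0.92960) = 0.98959
Series ([0.98487] and [0.98959]): 0.98487 × 0.98959 = 0.97462
Parallel ([0.97462] and isolation relay): 1 − (1 − 0.97462)(1 − 0.86071) = 0.996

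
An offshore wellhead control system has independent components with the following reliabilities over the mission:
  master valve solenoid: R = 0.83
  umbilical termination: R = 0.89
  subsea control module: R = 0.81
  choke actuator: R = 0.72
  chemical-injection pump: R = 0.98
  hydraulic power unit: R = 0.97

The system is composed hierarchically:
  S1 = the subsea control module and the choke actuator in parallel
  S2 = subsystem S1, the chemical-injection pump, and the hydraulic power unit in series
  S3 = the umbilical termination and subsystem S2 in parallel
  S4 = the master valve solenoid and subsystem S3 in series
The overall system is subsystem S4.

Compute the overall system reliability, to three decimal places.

0.821

Parallel (subsea control module and choke actuator): 1 − (1 − 0.81000)(1 − 0.72000) = 0.94680
Series ([0.94680], chemical-injection pump, and hydraulic power unit): 0.94680 × 0.98000 × 0.97000 = 0.90003
Parallel (umbilical termination and [0.90003]): 1 − (1 − 0.89000)(1 − 0.90003) = 0.98900
Series (master valve solenoid and [0.98900]): 0.83000 × 0.98900 = 0.821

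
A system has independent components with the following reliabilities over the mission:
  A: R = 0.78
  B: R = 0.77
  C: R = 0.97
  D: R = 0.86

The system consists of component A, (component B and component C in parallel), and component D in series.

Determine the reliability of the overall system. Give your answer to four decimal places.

0.6662

Parallel (B and C): 1 − (1 − 0.770000)(1 − 0.970000) = 0.993100
Series (A, [0.993100], and D): 0.780000 × 0.993100 × 0.860000 = 0.6662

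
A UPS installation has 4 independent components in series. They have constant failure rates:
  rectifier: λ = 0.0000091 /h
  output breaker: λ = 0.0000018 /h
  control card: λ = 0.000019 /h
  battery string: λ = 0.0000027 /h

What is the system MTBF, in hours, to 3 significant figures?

Series of exponential components: λ_sys = Σ λ_i
λ_sys = 0.0000091 + 0.0000018 + 0.000019 + 0.0000027 = 3.2600e-05 /h
MTBF = 1 / λ_sys = 30700 h

30700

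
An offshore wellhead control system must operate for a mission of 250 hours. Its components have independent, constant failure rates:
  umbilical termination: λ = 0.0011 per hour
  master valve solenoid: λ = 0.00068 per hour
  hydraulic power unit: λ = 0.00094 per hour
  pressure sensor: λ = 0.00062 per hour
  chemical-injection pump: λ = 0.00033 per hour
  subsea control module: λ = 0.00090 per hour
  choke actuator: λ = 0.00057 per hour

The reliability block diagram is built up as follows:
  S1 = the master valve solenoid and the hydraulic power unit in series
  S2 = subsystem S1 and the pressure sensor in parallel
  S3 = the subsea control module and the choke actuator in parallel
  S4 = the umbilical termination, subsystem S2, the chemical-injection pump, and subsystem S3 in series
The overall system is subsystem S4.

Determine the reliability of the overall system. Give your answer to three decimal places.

0.648

R(umbilical termination) = exp(−0.0011 × 250) = 0.75957
R(master valve solenoid) = exp(−0.00068 × 250) = 0.84366
R(hydraulic power unit) = exp(−0.00094 × 250) = 0.79057
R(pressure sensor) = exp(−0.00062 × 250) = 0.85642
R(chemical-injection pump) = exp(−0.00033 × 250) = 0.92081
R(subsea control module) = exp(−0.00090 × 250) = 0.79852
R(choke actuator) = exp(−0.00057 × 250) = 0.86719
Series (master valve solenoid and hydraulic power unit): 0.84366 × 0.79057 = 0.66697
Parallel ([0.66697] and pressure sensor): 1 − (1 − 0.66697)(1 − 0.85642) = 0.95218
Parallel (subsea control module and choke actuator): 1 − (1 − 0.79852)(1 − 0.86719) = 0.97324
Series (umbilical termination, [0.95218], chemical-injection pump, and [0.97324]): 0.75957 × 0.95218 × 0.92081 × 0.97324 = 0.648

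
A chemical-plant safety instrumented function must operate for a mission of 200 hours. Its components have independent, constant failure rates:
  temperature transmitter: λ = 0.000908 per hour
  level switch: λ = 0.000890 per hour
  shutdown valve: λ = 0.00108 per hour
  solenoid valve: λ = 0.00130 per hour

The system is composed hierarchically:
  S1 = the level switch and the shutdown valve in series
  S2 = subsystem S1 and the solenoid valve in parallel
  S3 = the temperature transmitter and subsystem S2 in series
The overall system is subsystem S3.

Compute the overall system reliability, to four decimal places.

0.7718

R(temperature transmitter) = exp(−0.000908 × 200) = 0.833935
R(level switch) = exp(−0.000890 × 200) = 0.836942
R(shutdown valve) = exp(−0.00108 × 200) = 0.805735
R(solenoid valve) = exp(−0.00130 × 200) = 0.771052
Series (level switch and shutdown valve): 0.836942 × 0.805735 = 0.674353
Parallel ([0.674353] and solenoid valve): 1 − (1 − 0.674353)(1 − 0.771052) = 0.925444
Series (temperature transmitter and [0.925444]): 0.833935 × 0.925444 = 0.7718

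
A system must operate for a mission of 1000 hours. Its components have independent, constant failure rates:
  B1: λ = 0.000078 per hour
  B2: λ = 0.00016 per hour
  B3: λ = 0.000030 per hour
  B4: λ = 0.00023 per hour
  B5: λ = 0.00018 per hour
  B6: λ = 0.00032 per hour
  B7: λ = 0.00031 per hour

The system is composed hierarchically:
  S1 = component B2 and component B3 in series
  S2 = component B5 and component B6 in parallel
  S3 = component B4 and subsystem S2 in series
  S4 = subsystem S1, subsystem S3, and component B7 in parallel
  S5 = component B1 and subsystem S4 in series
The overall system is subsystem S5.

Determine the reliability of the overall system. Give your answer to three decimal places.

0.915

R(B1) = exp(−0.000078 × 1000) = 0.92496
R(B2) = exp(−0.00016 × 1000) = 0.85214
R(B3) = exp(−0.000030 × 1000) = 0.97045
R(B4) = exp(−0.00023 × 1000) = 0.79453
R(B5) = exp(−0.00018 × 1000) = 0.83527
R(B6) = exp(−0.00032 × 1000) = 0.72615
R(B7) = exp(−0.00031 × 1000) = 0.73345
Series (B2 and B3): 0.85214 × 0.97045 = 0.82696
Parallel (B5 and B6): 1 − (1 − 0.83527)(1 − 0.72615) = 0.95489
Series (B4 and [0.95489]): 0.79453 × 0.95489 = 0.75869
Parallel ([0.82696], [0.75869], and B7): 1 − (1 − 0.82696)(1 − 0.75869)(1 − 0.73345) = 0.98887
Series (B1 and [0.98887]): 0.92496 × 0.98887 = 0.915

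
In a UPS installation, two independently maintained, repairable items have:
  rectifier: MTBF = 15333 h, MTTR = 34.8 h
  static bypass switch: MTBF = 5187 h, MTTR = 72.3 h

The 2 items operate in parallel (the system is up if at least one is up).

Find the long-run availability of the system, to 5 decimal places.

A(rectifier) = MTBF/(MTBF+MTTR) = 15333/(15333+34.8) = 0.997736
A(static bypass switch) = MTBF/(MTBF+MTTR) = 5187/(5187+72.3) = 0.986253
Parallel availability: 1 − (1 − 0.997736)(1 − 0.986253) = 0.99997

0.99997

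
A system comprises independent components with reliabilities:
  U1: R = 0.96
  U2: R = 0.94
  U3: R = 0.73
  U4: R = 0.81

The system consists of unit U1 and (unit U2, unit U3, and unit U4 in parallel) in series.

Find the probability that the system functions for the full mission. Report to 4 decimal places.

0.9570

Parallel (U2, U3, and U4): 1 − (1 − 0.940000)(1 − 0.730000)(1 − 0.810000) = 0.996922
Series (U1 and [0.996922]): 0.960000 × 0.996922 = 0.9570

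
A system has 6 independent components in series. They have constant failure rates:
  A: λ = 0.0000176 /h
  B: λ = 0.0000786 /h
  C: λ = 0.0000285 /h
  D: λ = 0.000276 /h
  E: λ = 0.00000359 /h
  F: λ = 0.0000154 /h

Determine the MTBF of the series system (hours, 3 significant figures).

2380

Series of exponential components: λ_sys = Σ λ_i
λ_sys = 0.0000176 + 0.0000786 + 0.0000285 + 0.000276 + 0.00000359 + 0.0000154 = 4.1969e-04 /h
MTBF = 1 / λ_sys = 2380 h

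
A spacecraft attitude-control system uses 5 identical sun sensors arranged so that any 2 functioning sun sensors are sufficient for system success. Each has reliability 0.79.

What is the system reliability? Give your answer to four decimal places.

0.9919

R = Σ_{i=2}^{5} C(5,i) p^i (1−p)^{5−i} with p = 0.79
C(5,2)·0.79^2·0.21^3 = 0.057798
C(5,3)·0.79^3·0.21^2 = 0.217430
C(5,4)·0.79^4·0.21^1 = 0.408976
C(5,5)·0.79^5·0.21^0 = 0.307706
Sum = 0.9919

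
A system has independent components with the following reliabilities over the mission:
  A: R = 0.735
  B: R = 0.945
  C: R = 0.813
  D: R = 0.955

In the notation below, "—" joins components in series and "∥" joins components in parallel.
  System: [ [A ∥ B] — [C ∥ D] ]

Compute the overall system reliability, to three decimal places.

0.977

Parallel (A and B): 1 − (1 − 0.73500)(1 − 0.94500) = 0.98543
Parallel (C and D): 1 − (1 − 0.81300)(1 − 0.95500) = 0.99159
Series ([0.98543] and [0.99159]): 0.98543 × 0.99159 = 0.977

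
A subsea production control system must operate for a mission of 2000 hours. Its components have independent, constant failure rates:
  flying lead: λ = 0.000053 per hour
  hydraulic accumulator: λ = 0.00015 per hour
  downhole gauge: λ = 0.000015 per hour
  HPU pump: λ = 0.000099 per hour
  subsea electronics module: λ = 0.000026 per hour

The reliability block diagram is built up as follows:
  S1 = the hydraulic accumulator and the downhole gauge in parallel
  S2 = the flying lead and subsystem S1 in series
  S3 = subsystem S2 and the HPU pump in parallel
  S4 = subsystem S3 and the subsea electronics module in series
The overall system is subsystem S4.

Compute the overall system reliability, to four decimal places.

R(flying lead) = exp(−0.000053 × 2000) = 0.899425
R(hydraulic accumulator) = exp(−0.00015 × 2000) = 0.740818
R(downhole gauge) = exp(−0.000015 × 2000) = 0.970446
R(HPU pump) = exp(−0.000099 × 2000) = 0.820370
R(subsea electronics module) = exp(−0.000026 × 2000) = 0.949329
Parallel (hydraulic accumulator and downhole gauge): 1 − (1 − 0.740818)(1 − 0.970446) = 0.992340
Series (flying lead and [0.992340]): 0.899425 × 0.992340 = 0.892535
Parallel ([0.892535] and HPU pump): 1 − (1 − 0.892535)(1 − 0.820370) = 0.980696
Series ([0.980696] and subsea electronics module): 0.980696 × 0.949329 = 0.9310

0.9310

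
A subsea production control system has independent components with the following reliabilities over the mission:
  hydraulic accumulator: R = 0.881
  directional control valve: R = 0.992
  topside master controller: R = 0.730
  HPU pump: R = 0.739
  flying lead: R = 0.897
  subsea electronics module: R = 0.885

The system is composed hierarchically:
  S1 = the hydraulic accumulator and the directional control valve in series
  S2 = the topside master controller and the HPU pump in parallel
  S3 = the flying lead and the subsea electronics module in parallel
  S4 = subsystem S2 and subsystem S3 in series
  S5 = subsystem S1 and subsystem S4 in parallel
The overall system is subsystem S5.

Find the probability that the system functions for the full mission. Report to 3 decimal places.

0.990

Series (hydraulic accumulator and directional control valve): 0.88100 × 0.99200 = 0.87395
Parallel (topside master controller and HPU pump): 1 − (1 − 0.73000)(1 − 0.73900) = 0.92953
Parallel (flying lead and subsea electronics module): 1 − (1 − 0.89700)(1 − 0.88500) = 0.98816
Series ([0.92953] and [0.98816]): 0.92953 × 0.98816 = 0.91852
Parallel ([0.87395] and [0.91852]): 1 − (1 − 0.87395)(1 − 0.91852) = 0.990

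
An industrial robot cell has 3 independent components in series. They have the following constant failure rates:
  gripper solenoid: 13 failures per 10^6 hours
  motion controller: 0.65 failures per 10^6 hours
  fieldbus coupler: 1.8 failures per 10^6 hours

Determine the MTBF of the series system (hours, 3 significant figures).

64700

Series of exponential components: λ_sys = Σ λ_i
λ_sys = 0.000013 + 0.00000065 + 0.0000018 = 1.5450e-05 /h
MTBF = 1 / λ_sys = 64700 h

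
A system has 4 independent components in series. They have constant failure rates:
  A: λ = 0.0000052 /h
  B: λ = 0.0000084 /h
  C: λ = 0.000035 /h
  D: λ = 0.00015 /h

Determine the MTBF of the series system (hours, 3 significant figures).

5040

Series of exponential components: λ_sys = Σ λ_i
λ_sys = 0.0000052 + 0.0000084 + 0.000035 + 0.00015 = 1.9860e-04 /h
MTBF = 1 / λ_sys = 5040 h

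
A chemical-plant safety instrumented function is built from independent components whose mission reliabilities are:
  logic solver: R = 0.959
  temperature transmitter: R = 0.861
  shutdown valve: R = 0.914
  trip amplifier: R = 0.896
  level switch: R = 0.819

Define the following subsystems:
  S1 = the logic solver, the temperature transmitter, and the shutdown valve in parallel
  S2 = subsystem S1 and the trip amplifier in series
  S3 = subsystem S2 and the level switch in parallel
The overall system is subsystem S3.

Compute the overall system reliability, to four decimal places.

Parallel (logic solver, temperature transmitter, and shutdown valve): 1 − (1 − 0.959000)(1 − 0.861000)(1 − 0.914000) = 0.999510
Series ([0.999510] and trip amplifier): 0.999510 × 0.896000 = 0.895561
Parallel ([0.895561] and level switch): 1 − (1 − 0.895561)(1 − 0.819000) = 0.9811

0.9811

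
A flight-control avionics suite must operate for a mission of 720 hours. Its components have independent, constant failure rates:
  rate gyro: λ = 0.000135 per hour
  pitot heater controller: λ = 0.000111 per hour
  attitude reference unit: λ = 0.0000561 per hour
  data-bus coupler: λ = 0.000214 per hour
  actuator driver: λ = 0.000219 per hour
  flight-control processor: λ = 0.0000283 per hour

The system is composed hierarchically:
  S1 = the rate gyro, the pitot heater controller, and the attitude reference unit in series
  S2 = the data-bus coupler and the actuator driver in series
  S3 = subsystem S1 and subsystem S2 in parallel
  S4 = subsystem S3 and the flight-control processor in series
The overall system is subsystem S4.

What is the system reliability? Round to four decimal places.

0.9285

R(rate gyro) = exp(−0.000135 × 720) = 0.907375
R(pitot heater controller) = exp(−0.000111 × 720) = 0.923190
R(attitude reference unit) = exp(−0.0000561 × 720) = 0.960413
R(data-bus coupler) = exp(−0.000214 × 720) = 0.857203
R(actuator driver) = exp(−0.000219 × 720) = 0.854123
R(flight-control processor) = exp(−0.0000283 × 720) = 0.979830
Series (rate gyro, pitot heater controller, and attitude reference unit): 0.907375 × 0.923190 × 0.960413 = 0.804518
Series (data-bus coupler and actuator driver): 0.857203 × 0.854123 = 0.732157
Parallel ([0.804518] and [0.732157]): 1 − (1 − 0.804518)(1 − 0.732157) = 0.947642
Series ([0.947642] and flight-control processor): 0.947642 × 0.979830 = 0.9285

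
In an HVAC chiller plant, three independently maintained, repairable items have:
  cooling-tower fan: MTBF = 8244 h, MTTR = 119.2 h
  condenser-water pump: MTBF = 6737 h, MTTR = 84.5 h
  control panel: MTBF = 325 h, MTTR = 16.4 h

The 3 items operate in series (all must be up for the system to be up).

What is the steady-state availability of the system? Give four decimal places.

A(cooling-tower fan) = MTBF/(MTBF+MTTR) = 8244/(8244+119.2) = 0.985747
A(condenser-water pump) = MTBF/(MTBF+MTTR) = 6737/(6737+84.5) = 0.987613
A(control panel) = MTBF/(MTBF+MTTR) = 325/(325+16.4) = 0.951963
Series availability: 0.985747 × 0.987613 × 0.951963 = 0.9268

0.9268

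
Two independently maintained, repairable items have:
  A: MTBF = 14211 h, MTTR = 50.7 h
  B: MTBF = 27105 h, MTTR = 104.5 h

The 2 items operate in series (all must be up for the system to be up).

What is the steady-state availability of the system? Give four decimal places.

A(A) = MTBF/(MTBF+MTTR) = 14211/(14211+50.7) = 0.996445
A(B) = MTBF/(MTBF+MTTR) = 27105/(27105+104.5) = 0.996159
Series availability: 0.996445 × 0.996159 = 0.9926

0.9926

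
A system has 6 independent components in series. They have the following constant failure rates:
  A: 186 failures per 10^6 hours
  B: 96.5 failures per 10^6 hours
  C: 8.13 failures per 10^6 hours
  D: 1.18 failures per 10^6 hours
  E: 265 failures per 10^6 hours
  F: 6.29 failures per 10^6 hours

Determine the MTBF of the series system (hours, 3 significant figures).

Series of exponential components: λ_sys = Σ λ_i
λ_sys = 0.000186 + 0.0000965 + 0.00000813 + 0.00000118 + 0.000265 + 0.00000629 = 5.6310e-04 /h
MTBF = 1 / λ_sys = 1780 h

1780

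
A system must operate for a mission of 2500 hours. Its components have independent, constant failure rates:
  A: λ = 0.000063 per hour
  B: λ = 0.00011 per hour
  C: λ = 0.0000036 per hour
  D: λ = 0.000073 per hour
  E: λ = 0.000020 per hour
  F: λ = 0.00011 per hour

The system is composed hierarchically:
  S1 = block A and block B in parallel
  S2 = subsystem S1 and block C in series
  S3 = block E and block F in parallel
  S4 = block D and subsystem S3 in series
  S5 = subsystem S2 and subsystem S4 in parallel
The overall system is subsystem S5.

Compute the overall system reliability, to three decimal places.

0.992

R(A) = exp(−0.000063 × 2500) = 0.85428
R(B) = exp(−0.00011 × 2500) = 0.75957
R(C) = exp(−0.0000036 × 2500) = 0.99104
R(D) = exp(−0.000073 × 2500) = 0.83318
R(E) = exp(−0.000020 × 2500) = 0.95123
R(F) = exp(−0.00011 × 2500) = 0.75957
Parallel (A and B): 1 − (1 − 0.85428)(1 − 0.75957) = 0.96496
Series ([0.96496] and C): 0.96496 × 0.99104 = 0.95631
Parallel (E and F): 1 − (1 − 0.95123)(1 − 0.75957) = 0.98827
Series (D and [0.98827]): 0.83318 × 0.98827 = 0.82341
Parallel ([0.95631] and [0.82341]): 1 − (1 − 0.95631)(1 − 0.82341) = 0.992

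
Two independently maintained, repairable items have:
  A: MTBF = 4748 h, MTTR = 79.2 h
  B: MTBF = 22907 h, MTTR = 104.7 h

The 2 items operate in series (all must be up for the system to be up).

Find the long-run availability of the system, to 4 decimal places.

0.9791

A(A) = MTBF/(MTBF+MTTR) = 4748/(4748+79.2) = 0.983593
A(B) = MTBF/(MTBF+MTTR) = 22907/(22907+104.7) = 0.995450
Series availability: 0.983593 × 0.995450 = 0.9791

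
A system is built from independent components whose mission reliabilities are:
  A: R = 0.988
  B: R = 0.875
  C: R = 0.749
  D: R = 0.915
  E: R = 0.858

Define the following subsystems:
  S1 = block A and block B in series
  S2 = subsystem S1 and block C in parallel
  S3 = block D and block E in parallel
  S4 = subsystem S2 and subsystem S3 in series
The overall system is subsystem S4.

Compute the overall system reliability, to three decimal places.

Series (A and B): 0.98800 × 0.87500 = 0.86450
Parallel ([0.86450] and C): 1 − (1 − 0.86450)(1 − 0.74900) = 0.96599
Parallel (D and E): 1 − (1 − 0.91500)(1 − 0.85800) = 0.98793
Series ([0.96599] and [0.98793]): 0.96599 × 0.98793 = 0.954

0.954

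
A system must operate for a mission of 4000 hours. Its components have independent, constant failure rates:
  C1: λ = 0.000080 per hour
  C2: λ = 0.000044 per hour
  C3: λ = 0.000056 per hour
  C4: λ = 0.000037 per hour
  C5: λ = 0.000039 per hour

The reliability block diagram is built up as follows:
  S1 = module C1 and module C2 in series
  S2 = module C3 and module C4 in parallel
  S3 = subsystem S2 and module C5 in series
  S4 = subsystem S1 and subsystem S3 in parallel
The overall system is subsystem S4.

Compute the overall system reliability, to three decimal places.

R(C1) = exp(−0.000080 × 4000) = 0.72615
R(C2) = exp(−0.000044 × 4000) = 0.83862
R(C3) = exp(−0.000056 × 4000) = 0.79932
R(C4) = exp(−0.000037 × 4000) = 0.86243
R(C5) = exp(−0.000039 × 4000) = 0.85556
Series (C1 and C2): 0.72615 × 0.83862 = 0.60896
Parallel (C3 and C4): 1 − (1 − 0.79932)(1 − 0.86243) = 0.97239
Series ([0.97239] and C5): 0.97239 × 0.85556 = 0.83194
Parallel ([0.60896] and [0.83194]): 1 − (1 − 0.60896)(1 − 0.83194) = 0.934

0.934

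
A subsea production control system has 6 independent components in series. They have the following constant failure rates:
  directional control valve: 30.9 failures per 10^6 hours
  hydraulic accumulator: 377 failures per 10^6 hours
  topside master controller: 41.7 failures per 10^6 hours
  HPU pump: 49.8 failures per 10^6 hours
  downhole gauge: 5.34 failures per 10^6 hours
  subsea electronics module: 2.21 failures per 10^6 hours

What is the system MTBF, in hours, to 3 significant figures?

Series of exponential components: λ_sys = Σ λ_i
λ_sys = 0.0000309 + 0.000377 + 0.0000417 + 0.0000498 + 0.00000534 + 0.00000221 = 5.0695e-04 /h
MTBF = 1 / λ_sys = 1970 h

1970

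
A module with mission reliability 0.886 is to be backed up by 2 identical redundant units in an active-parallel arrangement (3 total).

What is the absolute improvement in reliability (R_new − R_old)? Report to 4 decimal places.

R_before = 0.886
R_after = 1 − (1 − 0.886)^3 = 0.9985
ΔR = 0.9985 − 0.886 = 0.1125

0.1125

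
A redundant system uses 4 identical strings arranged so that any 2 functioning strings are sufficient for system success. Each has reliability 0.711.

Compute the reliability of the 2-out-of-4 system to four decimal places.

0.9244

R = Σ_{i=2}^{4} C(4,i) p^i (1−p)^{4−i} with p = 0.711
C(4,2)·0.711^2·0.289^2 = 0.253330
C(4,3)·0.711^3·0.289^1 = 0.415496
C(4,4)·0.711^4·0.289^0 = 0.255551
Sum = 0.9244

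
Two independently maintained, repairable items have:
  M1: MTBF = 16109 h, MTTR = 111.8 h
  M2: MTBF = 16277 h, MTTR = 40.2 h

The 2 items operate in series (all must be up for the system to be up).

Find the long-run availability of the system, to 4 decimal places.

0.9907

A(M1) = MTBF/(MTBF+MTTR) = 16109/(16109+111.8) = 0.993108
A(M2) = MTBF/(MTBF+MTTR) = 16277/(16277+40.2) = 0.997536
Series availability: 0.993108 × 0.997536 = 0.9907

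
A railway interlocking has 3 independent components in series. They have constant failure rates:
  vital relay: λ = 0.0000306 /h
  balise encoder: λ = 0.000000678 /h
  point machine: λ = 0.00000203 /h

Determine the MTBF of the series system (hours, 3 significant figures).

30000

Series of exponential components: λ_sys = Σ λ_i
λ_sys = 0.0000306 + 0.000000678 + 0.00000203 = 3.3308e-05 /h
MTBF = 1 / λ_sys = 30000 h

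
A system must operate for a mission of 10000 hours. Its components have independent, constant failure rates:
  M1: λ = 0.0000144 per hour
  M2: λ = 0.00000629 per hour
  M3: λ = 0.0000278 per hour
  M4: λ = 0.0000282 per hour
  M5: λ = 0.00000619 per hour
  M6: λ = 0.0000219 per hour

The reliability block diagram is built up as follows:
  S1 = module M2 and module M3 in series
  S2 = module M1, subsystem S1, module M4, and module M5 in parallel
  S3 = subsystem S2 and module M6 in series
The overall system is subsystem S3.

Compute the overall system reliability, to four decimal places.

0.8029

R(M1) = exp(−0.0000144 × 10000) = 0.865888
R(M2) = exp(−0.00000629 × 10000) = 0.939037
R(M3) = exp(−0.0000278 × 10000) = 0.757297
R(M4) = exp(−0.0000282 × 10000) = 0.754274
R(M5) = exp(−0.00000619 × 10000) = 0.939977
R(M6) = exp(−0.0000219 × 10000) = 0.803322
Series (M2 and M3): 0.939037 × 0.757297 = 0.711130
Parallel (M1, [0.711130], M4, and M5): 1 − (1 − 0.865888)(1 − 0.711130)(1 − 0.754274)(1 − 0.939977) = 0.999429
Series ([0.999429] and M6): 0.999429 × 0.803322 = 0.8029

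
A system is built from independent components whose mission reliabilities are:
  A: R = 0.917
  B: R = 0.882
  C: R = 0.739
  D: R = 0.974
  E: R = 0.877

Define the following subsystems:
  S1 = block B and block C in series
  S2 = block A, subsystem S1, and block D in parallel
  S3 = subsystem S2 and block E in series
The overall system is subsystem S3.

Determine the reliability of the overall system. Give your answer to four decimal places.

0.8763

Series (B and C): 0.882000 × 0.739000 = 0.651798
Parallel (A, [0.651798], and D): 1 − (1 − 0.917000)(1 − 0.651798)(1 − 0.974000) = 0.999249
Series ([0.999249] and E): 0.999249 × 0.877000 = 0.8763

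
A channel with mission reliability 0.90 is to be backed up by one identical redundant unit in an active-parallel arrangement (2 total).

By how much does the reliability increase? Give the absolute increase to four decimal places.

R_before = 0.90
R_after = 1 − (1 − 0.90)^2 = 0.9900
ΔR = 0.9900 − 0.90 = 0.0900

0.0900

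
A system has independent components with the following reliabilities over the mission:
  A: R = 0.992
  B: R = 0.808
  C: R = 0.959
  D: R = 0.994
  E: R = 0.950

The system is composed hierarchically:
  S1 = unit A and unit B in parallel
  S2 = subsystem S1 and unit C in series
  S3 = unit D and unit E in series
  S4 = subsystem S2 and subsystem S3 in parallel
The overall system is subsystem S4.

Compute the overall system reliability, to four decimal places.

0.9976

Parallel (A and B): 1 − (1 − 0.992000)(1 − 0.808000) = 0.998464
Series ([0.998464] and C): 0.998464 × 0.959000 = 0.957527
Series (D and E): 0.994000 × 0.950000 = 0.944300
Parallel ([0.957527] and [0.944300]): 1 − (1 − 0.957527)(1 − 0.944300) = 0.9976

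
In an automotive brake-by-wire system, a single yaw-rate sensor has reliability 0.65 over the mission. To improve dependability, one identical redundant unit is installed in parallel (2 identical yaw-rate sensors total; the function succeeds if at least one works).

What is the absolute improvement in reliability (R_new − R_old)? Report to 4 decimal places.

R_before = 0.65
R_after = 1 − (1 − 0.65)^2 = 0.8775
ΔR = 0.8775 − 0.65 = 0.2275

0.2275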